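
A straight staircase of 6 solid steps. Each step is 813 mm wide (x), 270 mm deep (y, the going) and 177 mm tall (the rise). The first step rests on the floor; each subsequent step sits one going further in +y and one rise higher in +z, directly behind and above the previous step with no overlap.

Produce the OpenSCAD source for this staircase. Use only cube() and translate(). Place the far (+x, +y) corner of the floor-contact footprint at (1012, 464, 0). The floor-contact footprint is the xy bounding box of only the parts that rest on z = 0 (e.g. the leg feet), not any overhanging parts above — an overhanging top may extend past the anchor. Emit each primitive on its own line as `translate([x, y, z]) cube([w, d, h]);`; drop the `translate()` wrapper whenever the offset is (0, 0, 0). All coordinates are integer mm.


translate([199, 194, 0]) cube([813, 270, 177]);
translate([199, 464, 177]) cube([813, 270, 177]);
translate([199, 734, 354]) cube([813, 270, 177]);
translate([199, 1004, 531]) cube([813, 270, 177]);
translate([199, 1274, 708]) cube([813, 270, 177]);
translate([199, 1544, 885]) cube([813, 270, 177]);


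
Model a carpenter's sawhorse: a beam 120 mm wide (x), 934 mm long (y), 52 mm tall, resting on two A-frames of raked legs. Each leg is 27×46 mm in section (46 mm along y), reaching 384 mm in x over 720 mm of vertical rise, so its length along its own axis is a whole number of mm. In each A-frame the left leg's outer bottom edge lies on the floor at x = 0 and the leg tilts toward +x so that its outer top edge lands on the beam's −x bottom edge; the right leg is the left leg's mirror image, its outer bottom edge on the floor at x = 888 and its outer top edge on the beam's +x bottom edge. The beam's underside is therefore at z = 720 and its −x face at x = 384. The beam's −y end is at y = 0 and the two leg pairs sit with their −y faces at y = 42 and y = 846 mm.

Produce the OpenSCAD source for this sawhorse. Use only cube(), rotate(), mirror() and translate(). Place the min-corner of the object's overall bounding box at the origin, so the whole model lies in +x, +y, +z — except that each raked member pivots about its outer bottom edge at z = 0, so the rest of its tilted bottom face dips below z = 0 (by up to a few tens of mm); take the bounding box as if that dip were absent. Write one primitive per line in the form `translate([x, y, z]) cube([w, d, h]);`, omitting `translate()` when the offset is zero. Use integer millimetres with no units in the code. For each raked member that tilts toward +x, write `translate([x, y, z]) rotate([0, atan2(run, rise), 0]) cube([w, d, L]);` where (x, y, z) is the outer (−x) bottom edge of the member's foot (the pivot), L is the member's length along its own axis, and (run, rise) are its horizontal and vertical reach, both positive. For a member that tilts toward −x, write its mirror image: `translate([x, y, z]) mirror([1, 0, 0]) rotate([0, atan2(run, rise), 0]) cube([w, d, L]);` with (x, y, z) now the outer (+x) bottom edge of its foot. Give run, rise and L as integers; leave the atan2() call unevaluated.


translate([384, 0, 720]) cube([120, 934, 52]);
translate([0, 42, 0]) rotate([0, atan2(384, 720), 0]) cube([27, 46, 816]);
translate([888, 42, 0]) mirror([1, 0, 0]) rotate([0, atan2(384, 720), 0]) cube([27, 46, 816]);
translate([0, 846, 0]) rotate([0, atan2(384, 720), 0]) cube([27, 46, 816]);
translate([888, 846, 0]) mirror([1, 0, 0]) rotate([0, atan2(384, 720), 0]) cube([27, 46, 816]);


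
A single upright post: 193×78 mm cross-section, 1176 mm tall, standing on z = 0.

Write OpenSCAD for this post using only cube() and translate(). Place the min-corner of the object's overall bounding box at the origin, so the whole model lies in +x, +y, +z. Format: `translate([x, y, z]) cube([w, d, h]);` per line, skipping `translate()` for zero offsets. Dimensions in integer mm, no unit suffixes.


cube([193, 78, 1176]);


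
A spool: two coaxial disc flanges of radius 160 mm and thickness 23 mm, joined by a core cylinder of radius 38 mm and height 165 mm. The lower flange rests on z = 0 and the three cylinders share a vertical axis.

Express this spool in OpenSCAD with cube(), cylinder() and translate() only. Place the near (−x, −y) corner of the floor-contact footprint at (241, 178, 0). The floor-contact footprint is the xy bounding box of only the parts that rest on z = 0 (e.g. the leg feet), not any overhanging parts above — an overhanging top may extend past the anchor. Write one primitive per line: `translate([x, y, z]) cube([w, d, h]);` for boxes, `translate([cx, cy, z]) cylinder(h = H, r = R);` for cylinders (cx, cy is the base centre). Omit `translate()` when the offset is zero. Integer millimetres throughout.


translate([401, 338, 0]) cylinder(h = 23, r = 160);
translate([401, 338, 23]) cylinder(h = 165, r = 38);
translate([401, 338, 188]) cylinder(h = 23, r = 160);


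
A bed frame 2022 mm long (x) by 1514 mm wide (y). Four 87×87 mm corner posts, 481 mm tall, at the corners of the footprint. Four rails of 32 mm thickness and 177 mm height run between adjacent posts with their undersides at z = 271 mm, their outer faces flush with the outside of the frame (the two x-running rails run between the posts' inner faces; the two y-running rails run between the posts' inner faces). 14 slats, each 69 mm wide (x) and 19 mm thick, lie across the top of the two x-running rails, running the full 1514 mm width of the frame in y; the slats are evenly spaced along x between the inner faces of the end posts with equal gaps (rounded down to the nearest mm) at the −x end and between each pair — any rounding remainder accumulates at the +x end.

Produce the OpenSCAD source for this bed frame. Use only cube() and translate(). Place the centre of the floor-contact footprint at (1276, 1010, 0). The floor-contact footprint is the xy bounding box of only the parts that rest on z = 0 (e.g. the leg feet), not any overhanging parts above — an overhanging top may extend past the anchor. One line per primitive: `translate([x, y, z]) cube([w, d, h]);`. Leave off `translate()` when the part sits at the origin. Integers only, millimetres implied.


// slat z = rail_z + rail_h = 271 + 177 = 448
// slat gap = ⌊(1848 − 14·69) / 15⌋ = 58
translate([265, 253, 0]) cube([87, 87, 481]);
translate([265, 1680, 0]) cube([87, 87, 481]);
translate([2200, 253, 0]) cube([87, 87, 481]);
translate([2200, 1680, 0]) cube([87, 87, 481]);
translate([352, 253, 271]) cube([1848, 32, 177]);
translate([352, 1735, 271]) cube([1848, 32, 177]);
translate([265, 340, 271]) cube([32, 1340, 177]);
translate([2255, 340, 271]) cube([32, 1340, 177]);
translate([410, 253, 448]) cube([69, 1514, 19]);
translate([537, 253, 448]) cube([69, 1514, 19]);
translate([664, 253, 448]) cube([69, 1514, 19]);
translate([791, 253, 448]) cube([69, 1514, 19]);
translate([918, 253, 448]) cube([69, 1514, 19]);
translate([1045, 253, 448]) cube([69, 1514, 19]);
translate([1172, 253, 448]) cube([69, 1514, 19]);
translate([1299, 253, 448]) cube([69, 1514, 19]);
translate([1426, 253, 448]) cube([69, 1514, 19]);
translate([1553, 253, 448]) cube([69, 1514, 19]);
translate([1680, 253, 448]) cube([69, 1514, 19]);
translate([1807, 253, 448]) cube([69, 1514, 19]);
translate([1934, 253, 448]) cube([69, 1514, 19]);
translate([2061, 253, 448]) cube([69, 1514, 19]);


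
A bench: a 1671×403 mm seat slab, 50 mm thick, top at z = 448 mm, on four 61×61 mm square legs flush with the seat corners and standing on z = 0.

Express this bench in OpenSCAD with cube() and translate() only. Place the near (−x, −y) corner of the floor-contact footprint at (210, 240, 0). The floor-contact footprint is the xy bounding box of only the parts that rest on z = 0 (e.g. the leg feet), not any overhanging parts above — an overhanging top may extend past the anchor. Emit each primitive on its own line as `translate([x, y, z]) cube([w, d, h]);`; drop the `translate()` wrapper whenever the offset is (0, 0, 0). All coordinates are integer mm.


// leg_h = 448 − 50 = 398
translate([210, 240, 398]) cube([1671, 403, 50]);
translate([210, 240, 0]) cube([61, 61, 398]);
translate([210, 582, 0]) cube([61, 61, 398]);
translate([1820, 240, 0]) cube([61, 61, 398]);
translate([1820, 582, 0]) cube([61, 61, 398]);


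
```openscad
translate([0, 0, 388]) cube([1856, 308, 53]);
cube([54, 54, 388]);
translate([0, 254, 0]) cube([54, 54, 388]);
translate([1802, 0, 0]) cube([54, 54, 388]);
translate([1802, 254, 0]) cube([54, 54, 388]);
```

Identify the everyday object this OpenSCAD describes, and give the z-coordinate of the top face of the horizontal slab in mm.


A bench. The seat-top height is 441 mm.

A long slab on four corner posts — a bench. The slab sits at z = 388 with thickness 53, so the top is 388 + 53 = 441 mm.


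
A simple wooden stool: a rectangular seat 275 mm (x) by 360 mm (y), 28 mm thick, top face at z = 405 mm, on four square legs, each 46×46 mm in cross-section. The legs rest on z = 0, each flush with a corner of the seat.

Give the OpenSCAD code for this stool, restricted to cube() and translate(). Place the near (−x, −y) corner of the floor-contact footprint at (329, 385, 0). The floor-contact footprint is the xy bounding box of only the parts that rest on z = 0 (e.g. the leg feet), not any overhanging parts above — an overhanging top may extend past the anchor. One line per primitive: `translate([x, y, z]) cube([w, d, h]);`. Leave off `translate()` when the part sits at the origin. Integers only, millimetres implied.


translate([329, 385, 377]) cube([275, 360, 28]);
translate([329, 385, 0]) cube([46, 46, 377]);
translate([558, 385, 0]) cube([46, 46, 377]);
translate([329, 699, 0]) cube([46, 46, 377]);
translate([558, 699, 0]) cube([46, 46, 377]);


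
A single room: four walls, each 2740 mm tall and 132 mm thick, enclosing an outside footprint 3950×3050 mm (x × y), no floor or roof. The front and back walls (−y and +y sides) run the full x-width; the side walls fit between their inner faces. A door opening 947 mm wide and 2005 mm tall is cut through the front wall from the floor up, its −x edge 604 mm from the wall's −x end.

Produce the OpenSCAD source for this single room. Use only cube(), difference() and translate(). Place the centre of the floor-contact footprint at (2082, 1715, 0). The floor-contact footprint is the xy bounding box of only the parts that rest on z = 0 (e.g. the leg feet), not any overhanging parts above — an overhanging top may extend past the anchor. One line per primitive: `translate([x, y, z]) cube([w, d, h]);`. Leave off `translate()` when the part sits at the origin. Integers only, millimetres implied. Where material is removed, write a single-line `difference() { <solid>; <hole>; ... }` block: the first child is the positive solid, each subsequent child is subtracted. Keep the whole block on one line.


difference() { translate([107, 190, 0]) cube([3950, 132, 2740]); translate([711, 190, 0]) cube([947, 132, 2005]); }
translate([107, 3108, 0]) cube([3950, 132, 2740]);
translate([107, 322, 0]) cube([132, 2786, 2740]);
translate([3925, 322, 0]) cube([132, 2786, 2740]);


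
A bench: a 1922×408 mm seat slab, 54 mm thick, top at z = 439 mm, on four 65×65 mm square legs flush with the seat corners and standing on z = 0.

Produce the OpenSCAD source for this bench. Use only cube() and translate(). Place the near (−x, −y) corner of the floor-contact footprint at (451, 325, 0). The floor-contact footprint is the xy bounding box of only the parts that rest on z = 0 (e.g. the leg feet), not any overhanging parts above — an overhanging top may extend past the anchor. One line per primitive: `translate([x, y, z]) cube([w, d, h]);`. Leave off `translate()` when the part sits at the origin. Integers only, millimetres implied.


// leg_h = 439 − 54 = 385
translate([451, 325, 385]) cube([1922, 408, 54]);
translate([451, 325, 0]) cube([65, 65, 385]);
translate([451, 668, 0]) cube([65, 65, 385]);
translate([2308, 325, 0]) cube([65, 65, 385]);
translate([2308, 668, 0]) cube([65, 65, 385]);


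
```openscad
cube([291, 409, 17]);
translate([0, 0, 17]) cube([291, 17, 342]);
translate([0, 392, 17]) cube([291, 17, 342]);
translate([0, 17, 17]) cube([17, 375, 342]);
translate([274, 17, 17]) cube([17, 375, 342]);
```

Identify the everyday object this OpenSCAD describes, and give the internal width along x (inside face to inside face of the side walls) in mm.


An open box. The internal width is 257 mm.

A 291×409 base slab with four walls standing on it — an open box. The base is 291 mm wide and the walls are 17 mm thick, so the internal width is 291 − 2 × 17 = 257 mm.


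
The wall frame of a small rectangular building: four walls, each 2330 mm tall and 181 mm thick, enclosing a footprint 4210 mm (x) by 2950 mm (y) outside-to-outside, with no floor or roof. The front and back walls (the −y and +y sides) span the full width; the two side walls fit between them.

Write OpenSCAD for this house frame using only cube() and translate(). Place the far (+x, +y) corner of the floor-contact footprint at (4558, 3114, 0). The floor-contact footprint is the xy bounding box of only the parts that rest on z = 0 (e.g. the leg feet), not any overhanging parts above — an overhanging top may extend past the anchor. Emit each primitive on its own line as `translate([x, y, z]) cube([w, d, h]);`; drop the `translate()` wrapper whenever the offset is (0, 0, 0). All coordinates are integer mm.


translate([348, 164, 0]) cube([4210, 181, 2330]);
translate([348, 2933, 0]) cube([4210, 181, 2330]);
translate([348, 345, 0]) cube([181, 2588, 2330]);
translate([4377, 345, 0]) cube([181, 2588, 2330]);


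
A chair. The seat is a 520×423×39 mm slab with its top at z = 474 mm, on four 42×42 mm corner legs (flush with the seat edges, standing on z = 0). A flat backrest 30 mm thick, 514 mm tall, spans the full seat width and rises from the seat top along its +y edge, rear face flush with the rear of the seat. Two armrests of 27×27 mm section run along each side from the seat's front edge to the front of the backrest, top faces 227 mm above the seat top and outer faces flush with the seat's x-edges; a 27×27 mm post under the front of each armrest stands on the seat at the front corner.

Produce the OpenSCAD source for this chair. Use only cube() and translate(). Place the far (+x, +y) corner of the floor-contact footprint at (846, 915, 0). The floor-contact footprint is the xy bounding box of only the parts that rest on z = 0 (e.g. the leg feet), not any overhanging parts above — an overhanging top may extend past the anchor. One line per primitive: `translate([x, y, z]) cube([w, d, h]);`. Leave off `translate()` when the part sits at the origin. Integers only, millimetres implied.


// leg_h = 474 - 39 = 435
// arm post h = 227 - 27 = 200
translate([326, 492, 435]) cube([520, 423, 39]);
translate([326, 492, 0]) cube([42, 42, 435]);
translate([804, 492, 0]) cube([42, 42, 435]);
translate([326, 873, 0]) cube([42, 42, 435]);
translate([804, 873, 0]) cube([42, 42, 435]);
translate([326, 885, 474]) cube([520, 30, 514]);
translate([326, 492, 674]) cube([27, 393, 27]);
translate([819, 492, 674]) cube([27, 393, 27]);
translate([326, 492, 474]) cube([27, 27, 200]);
translate([819, 492, 474]) cube([27, 27, 200]);


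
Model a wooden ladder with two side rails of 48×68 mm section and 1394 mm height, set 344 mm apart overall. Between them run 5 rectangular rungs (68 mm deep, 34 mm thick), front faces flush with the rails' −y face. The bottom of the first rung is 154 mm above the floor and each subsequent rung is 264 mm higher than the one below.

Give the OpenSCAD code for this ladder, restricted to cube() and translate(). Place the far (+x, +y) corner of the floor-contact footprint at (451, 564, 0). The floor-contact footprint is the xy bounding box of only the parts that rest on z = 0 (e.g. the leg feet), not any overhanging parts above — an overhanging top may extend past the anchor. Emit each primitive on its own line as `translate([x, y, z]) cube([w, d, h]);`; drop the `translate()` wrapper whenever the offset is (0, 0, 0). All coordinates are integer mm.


translate([107, 496, 0]) cube([48, 68, 1394]);
translate([403, 496, 0]) cube([48, 68, 1394]);
translate([155, 496, 154]) cube([248, 68, 34]);
translate([155, 496, 418]) cube([248, 68, 34]);
translate([155, 496, 682]) cube([248, 68, 34]);
translate([155, 496, 946]) cube([248, 68, 34]);
translate([155, 496, 1210]) cube([248, 68, 34]);


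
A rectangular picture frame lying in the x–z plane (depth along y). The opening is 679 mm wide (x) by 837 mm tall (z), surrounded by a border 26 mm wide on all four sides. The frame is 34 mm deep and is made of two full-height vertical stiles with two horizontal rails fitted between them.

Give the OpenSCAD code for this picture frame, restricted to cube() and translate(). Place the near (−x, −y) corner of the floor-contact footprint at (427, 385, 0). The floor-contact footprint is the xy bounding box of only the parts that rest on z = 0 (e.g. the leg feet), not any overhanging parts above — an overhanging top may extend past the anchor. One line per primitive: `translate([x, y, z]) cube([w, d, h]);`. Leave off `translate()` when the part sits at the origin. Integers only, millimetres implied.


translate([427, 385, 0]) cube([26, 34, 889]);
translate([1132, 385, 0]) cube([26, 34, 889]);
translate([453, 385, 0]) cube([679, 34, 26]);
translate([453, 385, 863]) cube([679, 34, 26]);


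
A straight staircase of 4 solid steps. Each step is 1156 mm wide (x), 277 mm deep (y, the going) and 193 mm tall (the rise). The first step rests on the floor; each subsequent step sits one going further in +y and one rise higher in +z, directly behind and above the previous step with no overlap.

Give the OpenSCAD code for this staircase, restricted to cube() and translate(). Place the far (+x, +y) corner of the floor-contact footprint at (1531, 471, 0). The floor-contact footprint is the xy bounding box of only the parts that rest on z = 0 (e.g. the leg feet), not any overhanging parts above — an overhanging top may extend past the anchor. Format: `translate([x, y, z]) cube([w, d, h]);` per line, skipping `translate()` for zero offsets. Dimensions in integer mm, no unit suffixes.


translate([375, 194, 0]) cube([1156, 277, 193]);
translate([375, 471, 193]) cube([1156, 277, 193]);
translate([375, 748, 386]) cube([1156, 277, 193]);
translate([375, 1025, 579]) cube([1156, 277, 193]);


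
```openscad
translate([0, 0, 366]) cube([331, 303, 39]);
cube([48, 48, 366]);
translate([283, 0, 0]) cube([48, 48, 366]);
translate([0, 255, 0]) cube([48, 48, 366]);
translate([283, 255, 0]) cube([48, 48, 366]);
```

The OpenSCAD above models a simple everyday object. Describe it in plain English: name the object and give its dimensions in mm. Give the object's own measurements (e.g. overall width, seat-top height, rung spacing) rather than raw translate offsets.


A four-legged stool. The seat is a 331×303×39 mm slab whose top surface is at z = 405 mm; four square legs, each 48×48 mm in cross-section, run from the floor (z = 0) to the underside of the seat, each flush with a corner of the seat.


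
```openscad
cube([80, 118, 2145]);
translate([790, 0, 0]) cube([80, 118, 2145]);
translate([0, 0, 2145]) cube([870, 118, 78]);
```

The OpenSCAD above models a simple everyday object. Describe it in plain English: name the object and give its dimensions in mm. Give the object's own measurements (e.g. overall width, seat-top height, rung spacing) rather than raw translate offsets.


A door frame. The clear opening is 710 mm wide and 2145 mm high. Two 80 mm wide jambs, 118 mm deep, stand either side of the opening from the floor to the top of the opening. A 78 mm thick head sits across the top of both jambs, spanning the full outside width of the frame.


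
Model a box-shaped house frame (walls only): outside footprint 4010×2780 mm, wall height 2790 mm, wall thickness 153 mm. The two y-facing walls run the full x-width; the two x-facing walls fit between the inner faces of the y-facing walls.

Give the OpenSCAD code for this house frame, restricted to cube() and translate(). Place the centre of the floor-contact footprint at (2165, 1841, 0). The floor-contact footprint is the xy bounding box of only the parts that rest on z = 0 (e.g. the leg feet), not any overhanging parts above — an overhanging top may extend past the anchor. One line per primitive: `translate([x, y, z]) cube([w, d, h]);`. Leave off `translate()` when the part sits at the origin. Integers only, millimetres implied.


translate([160, 451, 0]) cube([4010, 153, 2790]);
translate([160, 3078, 0]) cube([4010, 153, 2790]);
translate([160, 604, 0]) cube([153, 2474, 2790]);
translate([4017, 604, 0]) cube([153, 2474, 2790]);


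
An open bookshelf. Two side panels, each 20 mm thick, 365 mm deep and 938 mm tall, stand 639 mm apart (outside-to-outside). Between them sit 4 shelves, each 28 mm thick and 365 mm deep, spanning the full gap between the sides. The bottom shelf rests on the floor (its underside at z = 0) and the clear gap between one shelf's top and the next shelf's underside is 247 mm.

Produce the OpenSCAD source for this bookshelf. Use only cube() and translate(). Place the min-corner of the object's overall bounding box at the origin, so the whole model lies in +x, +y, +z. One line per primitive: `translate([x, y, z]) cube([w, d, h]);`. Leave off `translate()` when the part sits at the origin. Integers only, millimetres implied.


cube([20, 365, 938]);
translate([619, 0, 0]) cube([20, 365, 938]);
translate([20, 0, 0]) cube([599, 365, 28]);
translate([20, 0, 275]) cube([599, 365, 28]);
translate([20, 0, 550]) cube([599, 365, 28]);
translate([20, 0, 825]) cube([599, 365, 28]);


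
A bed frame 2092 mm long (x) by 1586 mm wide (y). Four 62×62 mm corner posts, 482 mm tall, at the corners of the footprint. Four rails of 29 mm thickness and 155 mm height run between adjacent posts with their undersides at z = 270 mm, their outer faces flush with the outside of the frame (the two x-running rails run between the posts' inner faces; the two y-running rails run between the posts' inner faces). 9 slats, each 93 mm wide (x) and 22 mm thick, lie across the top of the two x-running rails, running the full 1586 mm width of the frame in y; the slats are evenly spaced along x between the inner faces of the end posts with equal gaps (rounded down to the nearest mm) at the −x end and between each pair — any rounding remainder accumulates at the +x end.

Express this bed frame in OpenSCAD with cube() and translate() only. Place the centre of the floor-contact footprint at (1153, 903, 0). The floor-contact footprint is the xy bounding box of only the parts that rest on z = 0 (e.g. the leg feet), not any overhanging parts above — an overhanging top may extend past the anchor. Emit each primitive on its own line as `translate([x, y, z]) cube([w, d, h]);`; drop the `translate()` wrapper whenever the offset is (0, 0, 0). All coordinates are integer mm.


translate([107, 110, 0]) cube([62, 62, 482]);
translate([107, 1634, 0]) cube([62, 62, 482]);
translate([2137, 110, 0]) cube([62, 62, 482]);
translate([2137, 1634, 0]) cube([62, 62, 482]);
translate([169, 110, 270]) cube([1968, 29, 155]);
translate([169, 1667, 270]) cube([1968, 29, 155]);
translate([107, 172, 270]) cube([29, 1462, 155]);
translate([2170, 172, 270]) cube([29, 1462, 155]);
translate([282, 110, 425]) cube([93, 1586, 22]);
translate([488, 110, 425]) cube([93, 1586, 22]);
translate([694, 110, 425]) cube([93, 1586, 22]);
translate([900, 110, 425]) cube([93, 1586, 22]);
translate([1106, 110, 425]) cube([93, 1586, 22]);
translate([1312, 110, 425]) cube([93, 1586, 22]);
translate([1518, 110, 425]) cube([93, 1586, 22]);
translate([1724, 110, 425]) cube([93, 1586, 22]);
translate([1930, 110, 425]) cube([93, 1586, 22]);


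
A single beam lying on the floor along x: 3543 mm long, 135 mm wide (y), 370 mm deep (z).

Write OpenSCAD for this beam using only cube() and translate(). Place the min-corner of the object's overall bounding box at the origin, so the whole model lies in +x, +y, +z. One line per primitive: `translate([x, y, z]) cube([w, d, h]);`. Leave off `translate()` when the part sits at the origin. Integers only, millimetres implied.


cube([3543, 135, 370]);


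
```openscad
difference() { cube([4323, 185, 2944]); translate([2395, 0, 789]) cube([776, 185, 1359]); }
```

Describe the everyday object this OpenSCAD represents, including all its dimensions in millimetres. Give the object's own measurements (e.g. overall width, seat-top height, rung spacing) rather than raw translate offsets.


A wall 4323 mm long (x), 185 mm thick (y), 2944 mm tall, with a rectangular window opening cut through it. The opening is 776 mm wide and 1359 mm tall; its sill is at z = 789 mm and its near (−x) edge is 2395 mm from the wall's −x end. The opening passes through the full wall thickness.


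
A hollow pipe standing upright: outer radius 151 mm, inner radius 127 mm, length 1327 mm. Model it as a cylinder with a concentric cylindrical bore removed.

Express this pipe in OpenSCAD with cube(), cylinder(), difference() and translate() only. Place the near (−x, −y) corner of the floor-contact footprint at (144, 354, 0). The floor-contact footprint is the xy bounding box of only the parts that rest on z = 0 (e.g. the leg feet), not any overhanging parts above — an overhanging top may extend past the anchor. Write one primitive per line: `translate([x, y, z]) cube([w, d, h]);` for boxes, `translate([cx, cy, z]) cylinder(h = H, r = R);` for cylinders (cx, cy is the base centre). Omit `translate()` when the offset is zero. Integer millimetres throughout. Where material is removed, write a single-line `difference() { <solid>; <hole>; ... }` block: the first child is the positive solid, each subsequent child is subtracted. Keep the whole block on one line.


difference() { translate([295, 505, 0]) cylinder(h = 1327, r = 151); translate([295, 505, 0]) cylinder(h = 1327, r = 127); }


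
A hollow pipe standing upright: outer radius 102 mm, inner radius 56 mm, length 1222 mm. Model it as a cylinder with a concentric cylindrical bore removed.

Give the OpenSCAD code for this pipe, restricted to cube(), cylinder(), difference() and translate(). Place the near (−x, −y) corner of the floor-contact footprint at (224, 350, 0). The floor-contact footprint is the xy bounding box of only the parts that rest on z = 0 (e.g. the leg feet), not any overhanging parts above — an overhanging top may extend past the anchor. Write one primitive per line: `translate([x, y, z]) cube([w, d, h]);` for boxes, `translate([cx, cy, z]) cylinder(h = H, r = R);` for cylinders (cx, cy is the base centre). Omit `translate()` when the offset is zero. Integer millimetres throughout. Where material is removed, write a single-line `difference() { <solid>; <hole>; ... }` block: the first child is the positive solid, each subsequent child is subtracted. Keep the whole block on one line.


difference() { translate([326, 452, 0]) cylinder(h = 1222, r = 102); translate([326, 452, 0]) cylinder(h = 1222, r = 56); }


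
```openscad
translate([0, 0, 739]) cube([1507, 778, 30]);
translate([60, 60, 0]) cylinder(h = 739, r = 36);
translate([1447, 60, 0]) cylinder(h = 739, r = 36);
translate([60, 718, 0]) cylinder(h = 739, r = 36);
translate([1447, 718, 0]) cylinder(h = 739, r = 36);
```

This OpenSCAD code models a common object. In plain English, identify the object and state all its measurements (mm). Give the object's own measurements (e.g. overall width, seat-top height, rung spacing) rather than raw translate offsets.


A rectangular dining table. The top is 1507×778×30 mm with its upper surface at z = 769 mm. It stands on four round legs of 72 mm diameter, each leg's bounding box inset 24 mm from the nearest pair of top edges, running from the floor to the underside of the top.


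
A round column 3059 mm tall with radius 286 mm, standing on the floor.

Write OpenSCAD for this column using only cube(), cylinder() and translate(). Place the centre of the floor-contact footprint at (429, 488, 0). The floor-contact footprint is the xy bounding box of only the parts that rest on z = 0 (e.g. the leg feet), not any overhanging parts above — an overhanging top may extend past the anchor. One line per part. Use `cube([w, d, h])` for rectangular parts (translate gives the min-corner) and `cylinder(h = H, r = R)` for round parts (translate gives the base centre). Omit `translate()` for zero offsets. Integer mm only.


translate([429, 488, 0]) cylinder(h = 3059, r = 286);


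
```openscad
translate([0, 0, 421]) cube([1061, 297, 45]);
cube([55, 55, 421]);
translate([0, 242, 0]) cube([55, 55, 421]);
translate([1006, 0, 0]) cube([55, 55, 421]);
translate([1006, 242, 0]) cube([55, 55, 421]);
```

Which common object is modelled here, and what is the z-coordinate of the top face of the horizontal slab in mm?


A bench. The seat-top height is 466 mm.

A long slab on four corner posts — a bench. The slab sits at z = 421 with thickness 45, so the top is 421 + 45 = 466 mm.


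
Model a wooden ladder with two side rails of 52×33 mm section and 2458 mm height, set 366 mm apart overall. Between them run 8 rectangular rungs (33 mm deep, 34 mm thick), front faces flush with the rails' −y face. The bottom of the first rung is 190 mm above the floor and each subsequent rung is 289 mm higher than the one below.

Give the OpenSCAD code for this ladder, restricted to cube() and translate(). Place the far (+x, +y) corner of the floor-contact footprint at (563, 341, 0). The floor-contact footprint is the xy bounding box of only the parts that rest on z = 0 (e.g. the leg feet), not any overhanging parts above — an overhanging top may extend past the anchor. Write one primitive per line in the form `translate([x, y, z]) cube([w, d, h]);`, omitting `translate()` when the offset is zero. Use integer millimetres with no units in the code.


translate([197, 308, 0]) cube([52, 33, 2458]);
translate([511, 308, 0]) cube([52, 33, 2458]);
translate([249, 308, 190]) cube([262, 33, 34]);
translate([249, 308, 479]) cube([262, 33, 34]);
translate([249, 308, 768]) cube([262, 33, 34]);
translate([249, 308, 1057]) cube([262, 33, 34]);
translate([249, 308, 1346]) cube([262, 33, 34]);
translate([249, 308, 1635]) cube([262, 33, 34]);
translate([249, 308, 1924]) cube([262, 33, 34]);
translate([249, 308, 2213]) cube([262, 33, 34]);


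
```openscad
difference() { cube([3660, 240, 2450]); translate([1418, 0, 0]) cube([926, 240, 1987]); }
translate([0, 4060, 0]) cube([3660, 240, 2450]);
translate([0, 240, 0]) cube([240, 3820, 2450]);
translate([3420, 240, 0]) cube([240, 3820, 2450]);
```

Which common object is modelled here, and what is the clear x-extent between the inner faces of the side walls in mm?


A single room. The interior width is 3180 mm.

Four walls enclosing a rectangle with a door in the front wall — a room. Outside width 3660 minus two 240 mm walls gives 3180 mm.


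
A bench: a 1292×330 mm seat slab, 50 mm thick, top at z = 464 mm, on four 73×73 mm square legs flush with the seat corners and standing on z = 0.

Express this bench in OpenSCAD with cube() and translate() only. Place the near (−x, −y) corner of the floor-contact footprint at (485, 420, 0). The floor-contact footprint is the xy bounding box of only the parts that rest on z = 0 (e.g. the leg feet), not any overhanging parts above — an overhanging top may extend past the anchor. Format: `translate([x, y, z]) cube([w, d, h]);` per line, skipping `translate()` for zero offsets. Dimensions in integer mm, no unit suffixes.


translate([485, 420, 414]) cube([1292, 330, 50]);
translate([485, 420, 0]) cube([73, 73, 414]);
translate([485, 677, 0]) cube([73, 73, 414]);
translate([1704, 420, 0]) cube([73, 73, 414]);
translate([1704, 677, 0]) cube([73, 73, 414]);


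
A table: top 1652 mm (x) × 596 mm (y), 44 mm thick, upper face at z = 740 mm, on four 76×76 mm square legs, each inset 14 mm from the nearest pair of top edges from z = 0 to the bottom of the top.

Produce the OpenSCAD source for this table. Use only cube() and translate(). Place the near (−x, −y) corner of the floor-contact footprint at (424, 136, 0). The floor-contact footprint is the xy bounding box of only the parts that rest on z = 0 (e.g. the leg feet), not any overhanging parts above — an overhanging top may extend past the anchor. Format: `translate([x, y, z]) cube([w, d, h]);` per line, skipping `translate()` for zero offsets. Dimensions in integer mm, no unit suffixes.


translate([410, 122, 696]) cube([1652, 596, 44]);
translate([424, 136, 0]) cube([76, 76, 696]);
translate([1972, 136, 0]) cube([76, 76, 696]);
translate([424, 628, 0]) cube([76, 76, 696]);
translate([1972, 628, 0]) cube([76, 76, 696]);


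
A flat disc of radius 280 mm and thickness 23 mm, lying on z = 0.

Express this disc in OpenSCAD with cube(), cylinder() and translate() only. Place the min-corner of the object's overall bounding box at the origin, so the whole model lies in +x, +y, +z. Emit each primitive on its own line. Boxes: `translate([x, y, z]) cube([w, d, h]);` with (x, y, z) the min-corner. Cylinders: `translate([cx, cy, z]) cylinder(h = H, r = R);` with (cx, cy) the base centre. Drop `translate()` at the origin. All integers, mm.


translate([280, 280, 0]) cylinder(h = 23, r = 280);


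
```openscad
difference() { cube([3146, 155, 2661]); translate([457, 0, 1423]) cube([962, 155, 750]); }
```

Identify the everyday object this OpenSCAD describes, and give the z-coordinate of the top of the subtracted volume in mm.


A wall with a window opening. The window head height is 2173 mm.

A wall with a rectangular opening subtracted — a window. Sill at z = 1423, opening 750 mm tall, so the head is at 1423 + 750 = 2173 mm.


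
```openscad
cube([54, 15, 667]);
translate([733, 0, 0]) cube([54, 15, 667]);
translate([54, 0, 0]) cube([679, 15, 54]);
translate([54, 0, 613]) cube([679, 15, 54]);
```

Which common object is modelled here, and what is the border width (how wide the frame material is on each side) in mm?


A picture frame. The border width is 54 mm.

Four thin pieces enclosing a rectangular opening — a picture frame. The two full-height stiles are 667 mm tall; the top rail sits at z = 613 and is 54 mm tall, so the border above the opening is 667 − 613 = 54 mm, matching the stile x-width.


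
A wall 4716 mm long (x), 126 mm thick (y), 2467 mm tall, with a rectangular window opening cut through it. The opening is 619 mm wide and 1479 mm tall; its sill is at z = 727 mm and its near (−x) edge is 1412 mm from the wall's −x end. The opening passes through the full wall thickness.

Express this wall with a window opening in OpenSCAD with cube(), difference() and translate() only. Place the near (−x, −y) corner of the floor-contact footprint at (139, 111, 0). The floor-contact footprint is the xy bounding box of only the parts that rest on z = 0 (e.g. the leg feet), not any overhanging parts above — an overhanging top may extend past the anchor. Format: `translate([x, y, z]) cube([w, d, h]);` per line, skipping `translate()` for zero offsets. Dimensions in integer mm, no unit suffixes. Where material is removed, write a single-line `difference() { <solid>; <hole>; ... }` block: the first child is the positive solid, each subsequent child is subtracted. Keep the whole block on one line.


difference() { translate([139, 111, 0]) cube([4716, 126, 2467]); translate([1551, 111, 727]) cube([619, 126, 1479]); }


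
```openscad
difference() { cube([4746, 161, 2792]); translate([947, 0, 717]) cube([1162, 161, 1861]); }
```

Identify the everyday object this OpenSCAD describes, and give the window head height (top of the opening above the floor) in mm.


A wall with a window opening. The window head height is 2578 mm.

A wall with a rectangular opening subtracted — a window. Sill at z = 717, opening 1861 mm tall, so the head is at 717 + 1861 = 2578 mm.


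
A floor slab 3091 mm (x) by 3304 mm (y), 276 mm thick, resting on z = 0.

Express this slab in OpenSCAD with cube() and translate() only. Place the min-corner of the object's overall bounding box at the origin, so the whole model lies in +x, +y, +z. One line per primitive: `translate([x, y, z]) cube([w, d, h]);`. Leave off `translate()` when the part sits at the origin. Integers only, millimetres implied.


cube([3091, 3304, 276]);


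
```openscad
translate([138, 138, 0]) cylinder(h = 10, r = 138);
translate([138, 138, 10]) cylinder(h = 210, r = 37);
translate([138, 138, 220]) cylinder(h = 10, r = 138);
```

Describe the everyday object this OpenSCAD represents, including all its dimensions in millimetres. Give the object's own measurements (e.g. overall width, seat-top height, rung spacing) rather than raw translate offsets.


A spool: two coaxial disc flanges of radius 138 mm and thickness 10 mm, joined by a core cylinder of radius 37 mm and height 210 mm. The lower flange rests on z = 0 and the three cylinders share a vertical axis.


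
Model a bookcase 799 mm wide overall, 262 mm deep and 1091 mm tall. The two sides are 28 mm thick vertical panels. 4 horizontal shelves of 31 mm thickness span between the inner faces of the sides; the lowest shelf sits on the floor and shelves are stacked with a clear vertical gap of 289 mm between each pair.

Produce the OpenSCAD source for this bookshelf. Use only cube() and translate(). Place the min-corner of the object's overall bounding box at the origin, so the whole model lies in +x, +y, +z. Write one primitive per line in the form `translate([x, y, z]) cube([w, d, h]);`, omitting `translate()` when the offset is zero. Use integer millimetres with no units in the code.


cube([28, 262, 1091]);
translate([771, 0, 0]) cube([28, 262, 1091]);
translate([28, 0, 0]) cube([743, 262, 31]);
translate([28, 0, 320]) cube([743, 262, 31]);
translate([28, 0, 640]) cube([743, 262, 31]);
translate([28, 0, 960]) cube([743, 262, 31]);


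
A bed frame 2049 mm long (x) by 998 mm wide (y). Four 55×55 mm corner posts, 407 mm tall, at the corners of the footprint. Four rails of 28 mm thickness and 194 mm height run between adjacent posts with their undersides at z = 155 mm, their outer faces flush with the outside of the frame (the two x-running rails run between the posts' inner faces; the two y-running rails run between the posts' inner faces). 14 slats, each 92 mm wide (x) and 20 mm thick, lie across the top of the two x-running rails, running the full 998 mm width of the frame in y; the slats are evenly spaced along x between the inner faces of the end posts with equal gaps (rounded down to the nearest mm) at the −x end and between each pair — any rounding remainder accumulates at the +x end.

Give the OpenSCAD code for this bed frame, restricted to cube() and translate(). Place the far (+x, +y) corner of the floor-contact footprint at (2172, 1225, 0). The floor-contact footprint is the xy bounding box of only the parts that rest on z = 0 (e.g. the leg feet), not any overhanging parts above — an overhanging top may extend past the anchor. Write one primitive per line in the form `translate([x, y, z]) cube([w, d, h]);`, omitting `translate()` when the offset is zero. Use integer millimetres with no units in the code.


translate([123, 227, 0]) cube([55, 55, 407]);
translate([123, 1170, 0]) cube([55, 55, 407]);
translate([2117, 227, 0]) cube([55, 55, 407]);
translate([2117, 1170, 0]) cube([55, 55, 407]);
translate([178, 227, 155]) cube([1939, 28, 194]);
translate([178, 1197, 155]) cube([1939, 28, 194]);
translate([123, 282, 155]) cube([28, 888, 194]);
translate([2144, 282, 155]) cube([28, 888, 194]);
translate([221, 227, 349]) cube([92, 998, 20]);
translate([356, 227, 349]) cube([92, 998, 20]);
translate([491, 227, 349]) cube([92, 998, 20]);
translate([626, 227, 349]) cube([92, 998, 20]);
translate([761, 227, 349]) cube([92, 998, 20]);
translate([896, 227, 349]) cube([92, 998, 20]);
translate([1031, 227, 349]) cube([92, 998, 20]);
translate([1166, 227, 349]) cube([92, 998, 20]);
translate([1301, 227, 349]) cube([92, 998, 20]);
translate([1436, 227, 349]) cube([92, 998, 20]);
translate([1571, 227, 349]) cube([92, 998, 20]);
translate([1706, 227, 349]) cube([92, 998, 20]);
translate([1841, 227, 349]) cube([92, 998, 20]);
translate([1976, 227, 349]) cube([92, 998, 20]);
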